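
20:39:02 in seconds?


Hours: 20 × 3600 = 72000
Minutes: 39 × 60 = 2340
Seconds: 2
Total = 72000 + 2340 + 2 = 74342

74342 seconds


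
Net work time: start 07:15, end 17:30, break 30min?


Total time = (17×60+30) - (7×60+15)
= 1050 - 435 = 615 min
Minus break: 615 - 30 = 585 min
= 9h 45m

9h 45m (585 minutes)


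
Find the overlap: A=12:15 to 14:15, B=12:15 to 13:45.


Meeting A: 735-855 (in minutes from midnight)
Meeting B: 735-825
Overlap start = max(735, 735) = 735
Overlap end = min(855, 825) = 825
Overlap = max(0, 825 - 735) = 90 min

90 minutes


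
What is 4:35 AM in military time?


04:35

Input: 4:35 AM
AM hour stays: 4


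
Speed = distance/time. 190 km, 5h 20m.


Distance: 190 km
Time: 5h 20m = 320 min = 320/60 = 16/3 hours
Speed = 190 ÷ (16/3) = 190 × 3 / 16 = 570/16 ≈ 35.6 km/h

35.6 km/h


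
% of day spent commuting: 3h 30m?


14.6%

Time: 210 minutes
Day: 1440 minutes
Percentage = (210/1440) × 100 ≈ 14.6%


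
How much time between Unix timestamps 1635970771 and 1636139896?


Difference = 1636139896 - 1635970771 = 169125 seconds
In hours: 169125 / 3600 ≈ 47.0
In days: 169125 / 86400 ≈ 1.96

169125 seconds (47.0 hours / 1.96 days)


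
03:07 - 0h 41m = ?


Start: 187 minutes from midnight
Subtract: 41 minutes
Remaining: 187 - 41 = 146
Hours: 2, Minutes: 26

02:26


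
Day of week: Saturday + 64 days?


Start: Saturday (index 5)
(5 + 64) mod 7
= 69 mod 7
= 6
Index 6 → Sunday

Sunday


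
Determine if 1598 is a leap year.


Rules: divisible by 4 AND (not by 100 OR by 400)
1598 ÷ 4 = 399 remainder 2 → not divisible by 4
Not divisible by 4 → not a leap year

No


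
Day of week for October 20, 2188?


Zeller's congruence:
q=20, m=10, k=88, j=21
h = (20 + ⌊13×11/5⌋ + 88 + ⌊88/4⌋ + ⌊21/4⌋ - 2×21) mod 7
= (20 + 28 + 88 + 22 + 5 - 42) mod 7
= 121 mod 7 = 2
h=2 → Monday

Monday


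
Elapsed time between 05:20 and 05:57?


0h 37m

End time in minutes: 5×60 + 57 = 357
Start time in minutes: 5×60 + 20 = 320
Difference = 357 - 320 = 37 minutes
= 0 hours 37 minutes


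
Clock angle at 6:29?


20.5°

Hour hand = 6×30 + 29×0.5 = 194.5°
Minute hand = 29×6 = 174°
Difference = |194.5 - 174| = 20.5°


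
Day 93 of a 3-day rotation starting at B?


Shift A

Shifts: A, B, C
Start: B (index 1)
Day 93: (1 + 93 - 1) mod 3
= 93 mod 3
= 0
Index 0 → shift A


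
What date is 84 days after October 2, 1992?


December 25, 1992

Start: October 2, 1992
Add 84 days
October 2 → November 1: 31 - 2 + 1 = 30 days (84 - 30 = 54 left)
November 1 → December 1: 30 - 1 + 1 = 30 days (54 - 30 = 24 left)
December 1 + 24 = December 25, 1992


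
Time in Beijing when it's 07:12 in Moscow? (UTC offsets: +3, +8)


12:12

Time difference = UTC+8 - UTC+3 = +5 hours
New hour = (7 + 5) mod 24
= 12 mod 24 = 12
Minutes unchanged → 12:12


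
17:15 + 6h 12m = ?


Start: 1035 minutes from midnight
Add: 372 minutes
Total: 1407 minutes
Hours: 1407 ÷ 60 = 23 remainder 27

23:27


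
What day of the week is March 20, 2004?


Zeller's congruence:
q=20, m=3, k=4, j=20
h = (20 + ⌊13×4/5⌋ + 4 + ⌊4/4⌋ + ⌊20/4⌋ - 2×20) mod 7
= (20 + 10 + 4 + 1 + 5 - 40) mod 7
= 0 mod 7 = 0
h=0 → Saturday

Saturday


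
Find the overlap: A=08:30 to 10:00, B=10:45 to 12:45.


0 minutes

Meeting A: 510-600 (in minutes from midnight)
Meeting B: 645-765
Overlap start = max(510, 645) = 645
Overlap end = min(600, 765) = 600
Overlap = max(0, 600 - 645) = 0 min


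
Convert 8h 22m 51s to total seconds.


30171 seconds

Hours: 8 × 3600 = 28800
Minutes: 22 × 60 = 1320
Seconds: 51
Total = 28800 + 1320 + 51 = 30171


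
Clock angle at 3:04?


68.0°

Hour hand = 3×30 + 4×0.5 = 92.0°
Minute hand = 4×6 = 24°
Difference = |92.0 - 24| = 68.0°


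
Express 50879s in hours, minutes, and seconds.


Hours: 50879 ÷ 3600 = 14 remainder 479
Minutes: 479 ÷ 60 = 7 remainder 59
Seconds: 59

14h 7m 59s


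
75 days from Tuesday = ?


Sunday

Start: Tuesday (index 1)
(1 + 75) mod 7
= 76 mod 7
= 6
Index 6 → Sunday


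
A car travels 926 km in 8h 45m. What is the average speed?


Distance: 926 km
Time: 8h 45m = 525 min = 525/60 = 35/4 hours
Speed = 926 ÷ (35/4) = 926 × 4 / 35 = 3704/35 ≈ 105.8 km/h

105.8 km/h


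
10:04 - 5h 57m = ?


Start: 604 minutes from midnight
Subtract: 357 minutes
Remaining: 604 - 357 = 247
Hours: 4, Minutes: 7

04:07


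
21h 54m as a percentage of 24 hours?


0.9125 (91.25%)

Total minutes: 21×60 + 54 = 1314
Day = 24×60 = 1440 minutes
Fraction = 1314/1440 = 0.9125
As a percentage: 1314/1440 × 100 = 91.25%


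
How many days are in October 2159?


31 days

Month: October (month 10)
October has 31 days


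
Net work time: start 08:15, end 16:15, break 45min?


Total time = (16×60+15) - (8×60+15)
= 975 - 495 = 480 min
Minus break: 480 - 45 = 435 min
= 7h 15m

7h 15m (435 minutes)


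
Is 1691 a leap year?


Rules: divisible by 4 AND (not by 100 OR by 400)
1691 ÷ 4 = 422 remainder 3 → not divisible by 4
Not divisible by 4 → not a leap year

No


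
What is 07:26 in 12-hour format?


Hour: 7
7 < 12 → AM

7:26 AM


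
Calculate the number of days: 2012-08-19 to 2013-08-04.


350 days

From August 19, 2012 to August 4, 2013
Rest of August 2012: 31 - 19 = 12
Full months: September 30, October 31, November 30, December 31, January 31, February 2013 28, March 31, April 30, May 31, June 30, July 31
Days into August 2013: 4
Total = 12 + 30 + 31 + 30 + 31 + 31 + 28 + 31 + 30 + 31 + 30 + 31 + 4 = 350 days


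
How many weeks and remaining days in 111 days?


15 weeks 6 days

Weeks: 111 ÷ 7 = 15 remainder 6


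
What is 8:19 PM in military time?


20:19

Input: 8:19 PM
PM: 8 + 12 = 20


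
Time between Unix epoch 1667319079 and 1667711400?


392321 seconds (109.0 hours / 4.54 days)

Difference = 1667711400 - 1667319079 = 392321 seconds
In hours: 392321 / 3600 ≈ 109.0
In days: 392321 / 86400 ≈ 4.54


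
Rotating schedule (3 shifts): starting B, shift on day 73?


Shift B

Shifts: A, B, C
Start: B (index 1)
Day 73: (1 + 73 - 1) mod 3
= 73 mod 3
= 1
Index 1 → shift B


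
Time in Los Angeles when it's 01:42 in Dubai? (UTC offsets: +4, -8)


Time difference = UTC-8 - UTC+4 = -12 hours
New hour = (1 -12) mod 24
= -11 mod 24 = 13
Minutes unchanged → 13:42; -11 < 0 → previous day

13:42 (previous day)


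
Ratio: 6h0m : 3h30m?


Duration 1: 360 minutes
Duration 2: 210 minutes
Ratio = 360:210
GCD = 30
Simplified = 12:7
As a decimal: 12/7 ≈ 1.71

12:7 (1.71)


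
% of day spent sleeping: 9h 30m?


Time: 570 minutes
Day: 1440 minutes
Percentage = (570/1440) × 100 ≈ 39.6%

39.6%


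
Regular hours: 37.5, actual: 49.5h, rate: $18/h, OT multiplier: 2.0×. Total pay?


Regular: 37.5h × $18 = $675.00
Overtime: 49.5 - 37.5 = 12.0h
OT pay: 12.0h × $18 × 2.0 = $432.00
Total = $675.00 + $432.00 = $1107.00

$1107.00


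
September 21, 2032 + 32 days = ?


October 23, 2032

Start: September 21, 2032
Add 32 days
September 21 → October 1: 30 - 21 + 1 = 10 days (32 - 10 = 22 left)
October 1 + 22 = October 23, 2032


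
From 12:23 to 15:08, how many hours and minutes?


End time in minutes: 15×60 + 8 = 908
Start time in minutes: 12×60 + 23 = 743
Difference = 908 - 743 = 165 minutes
= 2 hours 45 minutes

2h 45m


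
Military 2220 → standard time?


10:20 PM

Hour: 22
22 - 12 = 10 → PM


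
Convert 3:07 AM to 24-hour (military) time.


03:07

Input: 3:07 AM
AM hour stays: 3


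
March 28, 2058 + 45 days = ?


May 12, 2058

Start: March 28, 2058
Add 45 days
March 28 → April 1: 31 - 28 + 1 = 4 days (45 - 4 = 41 left)
April 1 → May 1: 30 - 1 + 1 = 30 days (41 - 30 = 11 left)
May 1 + 11 = May 12, 2058


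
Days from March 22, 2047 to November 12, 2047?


235 days

From March 22, 2047 to November 12, 2047
Rest of March 2047: 31 - 22 = 9
Full months: April 30, May 31, June 30, July 31, August 31, September 30, October 31
Days into November 2047: 12
Total = 9 + 30 + 31 + 30 + 31 + 31 + 30 + 31 + 12 = 235 days


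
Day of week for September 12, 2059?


Zeller's congruence:
q=12, m=9, k=59, j=20
h = (12 + ⌊13×10/5⌋ + 59 + ⌊59/4⌋ + ⌊20/4⌋ - 2×20) mod 7
= (12 + 26 + 59 + 14 + 5 - 40) mod 7
= 76 mod 7 = 6
h=6 → Friday

Friday


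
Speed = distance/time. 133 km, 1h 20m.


Distance: 133 km
Time: 1h 20m = 80 min = 80/60 = 4/3 hours
Speed = 133 ÷ (4/3) = 133 × 3 / 4 = 399/4 ≈ 99.8 km/h

99.8 km/h


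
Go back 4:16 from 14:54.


Start: 894 minutes from midnight
Subtract: 256 minutes
Remaining: 894 - 256 = 638
Hours: 10, Minutes: 38

10:38


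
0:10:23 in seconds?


Hours: 0 × 3600 = 0
Minutes: 10 × 60 = 600
Seconds: 23
Total = 0 + 600 + 23 = 623

623 seconds


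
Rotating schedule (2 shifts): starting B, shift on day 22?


Shift A

Shifts: A, B
Start: B (index 1)
Day 22: (1 + 22 - 1) mod 2
= 22 mod 2
= 0
Index 0 → shift A


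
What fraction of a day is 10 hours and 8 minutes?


Total minutes: 10×60 + 8 = 608
Day = 24×60 = 1440 minutes
Fraction = 608/1440 ≈ 0.4222
As a percentage: 608/1440 × 100 ≈ 42.22%

0.4222 (42.22%)


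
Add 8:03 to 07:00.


15:03

Start: 420 minutes from midnight
Add: 483 minutes
Total: 903 minutes
Hours: 903 ÷ 60 = 15 remainder 3


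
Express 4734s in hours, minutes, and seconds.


1h 18m 54s

Hours: 4734 ÷ 3600 = 1 remainder 1134
Minutes: 1134 ÷ 60 = 18 remainder 54
Seconds: 54


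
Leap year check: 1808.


Yes

Rules: divisible by 4 AND (not by 100 OR by 400)
1808 ÷ 4 = 452 exactly → divisible by 4
1808 ÷ 100 = 18 remainder 8 → not divisible by 100
Divisible by 4 but not by 100 → leap year


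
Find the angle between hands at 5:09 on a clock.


100.5°

Hour hand = 5×30 + 9×0.5 = 154.5°
Minute hand = 9×6 = 54°
Difference = |154.5 - 54| = 100.5°


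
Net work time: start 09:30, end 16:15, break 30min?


6h 15m (375 minutes)

Total time = (16×60+15) - (9×60+30)
= 975 - 570 = 405 min
Minus break: 405 - 30 = 375 min
= 6h 15m


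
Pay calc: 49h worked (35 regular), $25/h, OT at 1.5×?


Regular: 35h × $25 = $875.00
Overtime: 49 - 35 = 14h
OT pay: 14h × $25 × 1.5 = $525.00
Total = $875.00 + $525.00 = $1400.00

$1400.00


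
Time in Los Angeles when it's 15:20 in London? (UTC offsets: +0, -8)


Time difference = UTC-8 - UTC+0 = -8 hours
New hour = (15 -8) mod 24
= 7 mod 24 = 7
Minutes unchanged → 07:20

07:20


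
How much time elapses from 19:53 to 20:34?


0h 41m

End time in minutes: 20×60 + 34 = 1234
Start time in minutes: 19×60 + 53 = 1193
Difference = 1234 - 1193 = 41 minutes
= 0 hours 41 minutes


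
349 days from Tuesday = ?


Start: Tuesday (index 1)
(1 + 349) mod 7
= 350 mod 7
= 0
Index 0 → Monday

Monday


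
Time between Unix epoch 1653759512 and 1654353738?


Difference = 1654353738 - 1653759512 = 594226 seconds
In hours: 594226 / 3600 ≈ 165.1
In days: 594226 / 86400 ≈ 6.88

594226 seconds (165.1 hours / 6.88 days)


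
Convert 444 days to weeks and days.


63 weeks 3 days

Weeks: 444 ÷ 7 = 63 remainder 3


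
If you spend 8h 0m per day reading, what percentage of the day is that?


Time: 480 minutes
Day: 1440 minutes
Percentage = (480/1440) × 100 ≈ 33.3%

33.3%


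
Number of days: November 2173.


Month: November (month 11)
November has 30 days

30 days


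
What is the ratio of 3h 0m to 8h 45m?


12:35 (0.34)

Duration 1: 180 minutes
Duration 2: 525 minutes
Ratio = 180:525
GCD = 15
Simplified = 12:35
As a decimal: 12/35 ≈ 0.34


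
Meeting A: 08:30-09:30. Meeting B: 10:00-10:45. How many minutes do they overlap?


0 minutes

Meeting A: 510-570 (in minutes from midnight)
Meeting B: 600-645
Overlap start = max(510, 600) = 600
Overlap end = min(570, 645) = 570
Overlap = max(0, 570 - 600) = 0 min


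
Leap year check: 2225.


No

Rules: divisible by 4 AND (not by 100 OR by 400)
2225 ÷ 4 = 556 remainder 1 → not divisible by 4
Not divisible by 4 → not a leap year


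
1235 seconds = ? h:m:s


Hours: 1235 ÷ 3600 = 0 remainder 1235
Minutes: 1235 ÷ 60 = 20 remainder 35
Seconds: 35

0h 20m 35s


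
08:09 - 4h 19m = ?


03:50

Start: 489 minutes from midnight
Subtract: 259 minutes
Remaining: 489 - 259 = 230
Hours: 3, Minutes: 50


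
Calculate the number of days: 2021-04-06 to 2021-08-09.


125 days

From April 6, 2021 to August 9, 2021
Rest of April 2021: 30 - 6 = 24
Full months: May 31, June 30, July 31
Days into August 2021: 9
Total = 24 + 31 + 30 + 31 + 9 = 125 days


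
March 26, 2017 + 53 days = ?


Start: March 26, 2017
Add 53 days
March 26 → April 1: 31 - 26 + 1 = 6 days (53 - 6 = 47 left)
April 1 → May 1: 30 - 1 + 1 = 30 days (47 - 30 = 17 left)
May 1 + 17 = May 18, 2017

May 18, 2017


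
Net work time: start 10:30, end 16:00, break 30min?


5h 0m (300 minutes)

Total time = (16×60+0) - (10×60+30)
= 960 - 630 = 330 min
Minus break: 330 - 30 = 300 min
= 5h 0m


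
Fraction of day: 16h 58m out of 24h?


Total minutes: 16×60 + 58 = 1018
Day = 24×60 = 1440 minutes
Fraction = 1018/1440 ≈ 0.7069
As a percentage: 1018/1440 × 100 ≈ 70.69%

0.7069 (70.69%)


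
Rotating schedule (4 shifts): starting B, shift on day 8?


Shifts: A, B, C, D
Start: B (index 1)
Day 8: (1 + 8 - 1) mod 4
= 8 mod 4
= 0
Index 0 → shift A

Shift A


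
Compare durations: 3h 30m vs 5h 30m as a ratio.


Duration 1: 210 minutes
Duration 2: 330 minutes
Ratio = 210:330
GCD = 30
Simplified = 7:11
As a decimal: 7/11 ≈ 0.64

7:11 (0.64)


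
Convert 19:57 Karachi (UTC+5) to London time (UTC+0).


Time difference = UTC+0 - UTC+5 = -5 hours
New hour = (19 -5) mod 24
= 14 mod 24 = 14
Minutes unchanged → 14:57

14:57


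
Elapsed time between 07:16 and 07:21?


0h 5m

End time in minutes: 7×60 + 21 = 441
Start time in minutes: 7×60 + 16 = 436
Difference = 441 - 436 = 5 minutes
= 0 hours 5 minutes


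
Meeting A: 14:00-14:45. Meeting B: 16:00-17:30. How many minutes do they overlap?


0 minutes

Meeting A: 840-885 (in minutes from midnight)
Meeting B: 960-1050
Overlap start = max(840, 960) = 960
Overlap end = min(885, 1050) = 885
Overlap = max(0, 885 - 960) = 0 min


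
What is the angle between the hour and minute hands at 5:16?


Hour hand = 5×30 + 16×0.5 = 158.0°
Minute hand = 16×6 = 96°
Difference = |158.0 - 96| = 62.0°

62.0°


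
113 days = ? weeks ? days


Weeks: 113 ÷ 7 = 16 remainder 1

16 weeks 1 days


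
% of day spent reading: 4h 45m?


19.8%

Time: 285 minutes
Day: 1440 minutes
Percentage = (285/1440) × 100 ≈ 19.8%


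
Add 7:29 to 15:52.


23:21

Start: 952 minutes from midnight
Add: 449 minutes
Total: 1401 minutes
Hours: 1401 ÷ 60 = 23 remainder 21


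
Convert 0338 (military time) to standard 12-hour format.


Hour: 3
3 < 12 → AM

3:38 AM


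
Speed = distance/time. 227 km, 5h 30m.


41.3 km/h

Distance: 227 km
Time: 5h 30m = 330 min = 330/60 = 11/2 hours
Speed = 227 ÷ (11/2) = 227 × 2 / 11 = 454/11 ≈ 41.3 km/h


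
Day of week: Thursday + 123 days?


Start: Thursday (index 3)
(3 + 123) mod 7
= 126 mod 7
= 0
Index 0 → Monday

Monday


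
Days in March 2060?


31 days

Month: March (month 3)
March has 31 days


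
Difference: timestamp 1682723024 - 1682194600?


528424 seconds (146.8 hours / 6.12 days)

Difference = 1682723024 - 1682194600 = 528424 seconds
In hours: 528424 / 3600 ≈ 146.8
In days: 528424 / 86400 ≈ 6.12


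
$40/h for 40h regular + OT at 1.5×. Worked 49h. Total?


$2140.00

Regular: 40h × $40 = $1600.00
Overtime: 49 - 40 = 9h
OT pay: 9h × $40 × 1.5 = $540.00
Total = $1600.00 + $540.00 = $2140.00


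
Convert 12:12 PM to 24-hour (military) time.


Input: 12:12 PM
12 PM → 12 (noon)

12:12


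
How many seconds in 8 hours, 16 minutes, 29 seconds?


Hours: 8 × 3600 = 28800
Minutes: 16 × 60 = 960
Seconds: 29
Total = 28800 + 960 + 29 = 29789

29789 seconds


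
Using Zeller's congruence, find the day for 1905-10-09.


Zeller's congruence:
q=9, m=10, k=5, j=19
h = (9 + ⌊13×11/5⌋ + 5 + ⌊5/4⌋ + ⌊19/4⌋ - 2×19) mod 7
= (9 + 28 + 5 + 1 + 4 - 38) mod 7
= 9 mod 7 = 2
h=2 → Monday

Monday


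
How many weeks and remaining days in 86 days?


Weeks: 86 ÷ 7 = 12 remainder 2

12 weeks 2 days


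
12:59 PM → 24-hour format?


12:59

Input: 12:59 PM
12 PM → 12 (noon)


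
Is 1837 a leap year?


No

Rules: divisible by 4 AND (not by 100 OR by 400)
1837 ÷ 4 = 459 remainder 1 → not divisible by 4
Not divisible by 4 → not a leap year


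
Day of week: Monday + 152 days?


Start: Monday (index 0)
(0 + 152) mod 7
= 152 mod 7
= 5
Index 5 → Saturday

Saturday


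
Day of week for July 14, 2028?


Friday

Zeller's congruence:
q=14, m=7, k=28, j=20
h = (14 + ⌊13×8/5⌋ + 28 + ⌊28/4⌋ + ⌊20/4⌋ - 2×20) mod 7
= (14 + 20 + 28 + 7 + 5 - 40) mod 7
= 34 mod 7 = 6
h=6 → Friday


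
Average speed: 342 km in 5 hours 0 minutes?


Distance: 342 km
Time: 5 hours
Speed = 342 / 5 = 68.4 km/h

68.4 km/h


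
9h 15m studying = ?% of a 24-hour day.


38.5%

Time: 555 minutes
Day: 1440 minutes
Percentage = (555/1440) × 100 ≈ 38.5%


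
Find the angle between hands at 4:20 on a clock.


10.0°

Hour hand = 4×30 + 20×0.5 = 130.0°
Minute hand = 20×6 = 120°
Difference = |130.0 - 120| = 10.0°


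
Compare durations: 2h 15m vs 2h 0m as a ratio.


Duration 1: 135 minutes
Duration 2: 120 minutes
Ratio = 135:120
GCD = 15
Simplified = 9:8
As a decimal: 9/8 ≈ 1.13

9:8 (1.13)


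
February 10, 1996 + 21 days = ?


March 2, 1996

Start: February 10, 1996
Add 21 days
February 10 → March 1: 29 - 10 + 1 = 20 days (21 - 20 = 1 left)
March 1 + 1 = March 2, 1996


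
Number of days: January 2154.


31 days

Month: January (month 1)
January has 31 days


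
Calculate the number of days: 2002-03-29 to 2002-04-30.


From March 29, 2002 to April 30, 2002
Rest of March 2002: 31 - 29 = 2
Days into April 2002: 30
Total = 2 + 30 = 32 days

32 days


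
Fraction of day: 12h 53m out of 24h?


0.5368 (53.68%)

Total minutes: 12×60 + 53 = 773
Day = 24×60 = 1440 minutes
Fraction = 773/1440 ≈ 0.5368
As a percentage: 773/1440 × 100 ≈ 53.68%


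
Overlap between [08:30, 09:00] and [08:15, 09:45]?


Meeting A: 510-540 (in minutes from midnight)
Meeting B: 495-585
Overlap start = max(510, 495) = 510
Overlap end = min(540, 585) = 540
Overlap = max(0, 540 - 510) = 30 min

30 minutes


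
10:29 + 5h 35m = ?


Start: 629 minutes from midnight
Add: 335 minutes
Total: 964 minutes
Hours: 964 ÷ 60 = 16 remainder 4

16:04


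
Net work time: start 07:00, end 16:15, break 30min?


Total time = (16×60+15) - (7×60+0)
= 975 - 420 = 555 min
Minus break: 555 - 30 = 525 min
= 8h 45m

8h 45m (525 minutes)


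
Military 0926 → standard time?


Hour: 9
9 < 12 → AM

9:26 AM


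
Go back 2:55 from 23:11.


Start: 1391 minutes from midnight
Subtract: 175 minutes
Remaining: 1391 - 175 = 1216
Hours: 20, Minutes: 16

20:16


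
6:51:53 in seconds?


24713 seconds

Hours: 6 × 3600 = 21600
Minutes: 51 × 60 = 3060
Seconds: 53
Total = 21600 + 3060 + 53 = 24713


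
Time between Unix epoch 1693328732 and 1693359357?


Difference = 1693359357 - 1693328732 = 30625 seconds
In hours: 30625 / 3600 ≈ 8.5
In days: 30625 / 86400 ≈ 0.35

30625 seconds (8.5 hours / 0.35 days)


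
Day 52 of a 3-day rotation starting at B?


Shifts: A, B, C
Start: B (index 1)
Day 52: (1 + 52 - 1) mod 3
= 52 mod 3
= 1
Index 1 → shift B

Shift B


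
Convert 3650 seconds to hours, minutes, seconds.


1h 0m 50s

Hours: 3650 ÷ 3600 = 1 remainder 50
Minutes: 50 ÷ 60 = 0 remainder 50
Seconds: 50


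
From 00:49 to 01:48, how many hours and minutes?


0h 59m

End time in minutes: 1×60 + 48 = 108
Start time in minutes: 0×60 + 49 = 49
Difference = 108 - 49 = 59 minutes
= 0 hours 59 minutes


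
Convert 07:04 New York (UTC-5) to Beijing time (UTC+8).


20:04

Time difference = UTC+8 - UTC-5 = +13 hours
New hour = (7 + 13) mod 24
= 20 mod 24 = 20
Minutes unchanged → 20:04


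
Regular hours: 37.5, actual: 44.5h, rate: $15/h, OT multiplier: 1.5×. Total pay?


Regular: 37.5h × $15 = $562.50
Overtime: 44.5 - 37.5 = 7.0h
OT pay: 7.0h × $15 × 1.5 = $157.50
Total = $562.50 + $157.50 = $720.00

$720.00


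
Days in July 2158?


31 days

Month: July (month 7)
July has 31 days


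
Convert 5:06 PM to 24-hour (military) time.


Input: 5:06 PM
PM: 5 + 12 = 17

17:06


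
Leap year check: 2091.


No

Rules: divisible by 4 AND (not by 100 OR by 400)
2091 ÷ 4 = 522 remainder 3 → not divisible by 4
Not divisible by 4 → not a leap year


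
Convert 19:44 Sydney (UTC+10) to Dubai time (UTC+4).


Time difference = UTC+4 - UTC+10 = -6 hours
New hour = (19 -6) mod 24
= 13 mod 24 = 13
Minutes unchanged → 13:44

13:44


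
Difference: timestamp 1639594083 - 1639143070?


Difference = 1639594083 - 1639143070 = 451013 seconds
In hours: 451013 / 3600 ≈ 125.3
In days: 451013 / 86400 ≈ 5.22

451013 seconds (125.3 hours / 5.22 days)


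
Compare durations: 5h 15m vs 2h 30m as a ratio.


21:10 (2.10)

Duration 1: 315 minutes
Duration 2: 150 minutes
Ratio = 315:150
GCD = 15
Simplified = 21:10
As a decimal: 21/10 = 2.10


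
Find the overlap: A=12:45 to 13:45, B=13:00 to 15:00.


45 minutes

Meeting A: 765-825 (in minutes from midnight)
Meeting B: 780-900
Overlap start = max(765, 780) = 780
Overlap end = min(825, 900) = 825
Overlap = max(0, 825 - 780) = 45 min


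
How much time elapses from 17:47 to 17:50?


End time in minutes: 17×60 + 50 = 1070
Start time in minutes: 17×60 + 47 = 1067
Difference = 1070 - 1067 = 3 minutes
= 0 hours 3 minutes

0h 3m


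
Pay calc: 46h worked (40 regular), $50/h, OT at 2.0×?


Regular: 40h × $50 = $2000.00
Overtime: 46 - 40 = 6h
OT pay: 6h × $50 × 2.0 = $600.00
Total = $2000.00 + $600.00 = $2600.00

$2600.00


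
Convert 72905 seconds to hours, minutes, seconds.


Hours: 72905 ÷ 3600 = 20 remainder 905
Minutes: 905 ÷ 60 = 15 remainder 5
Seconds: 5

20h 15m 5s


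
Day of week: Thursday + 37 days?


Start: Thursday (index 3)
(3 + 37) mod 7
= 40 mod 7
= 5
Index 5 → Saturday

Saturday


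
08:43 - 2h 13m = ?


Start: 523 minutes from midnight
Subtract: 133 minutes
Remaining: 523 - 133 = 390
Hours: 6, Minutes: 30

06:30


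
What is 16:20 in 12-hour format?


4:20 PM

Hour: 16
16 - 12 = 4 → PM


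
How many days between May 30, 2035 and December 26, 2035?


From May 30, 2035 to December 26, 2035
Rest of May 2035: 31 - 30 = 1
Full months: June 30, July 31, August 31, September 30, October 31, November 30
Days into December 2035: 26
Total = 1 + 30 + 31 + 31 + 30 + 31 + 30 + 26 = 210 days

210 days


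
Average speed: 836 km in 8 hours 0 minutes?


Distance: 836 km
Time: 8 hours
Speed = 836 / 8 = 104.5 km/h

104.5 km/h


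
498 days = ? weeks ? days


Weeks: 498 ÷ 7 = 71 remainder 1

71 weeks 1 days


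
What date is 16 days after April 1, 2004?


Start: April 1, 2004
Add 16 days
April 1 + 16 = April 17, 2004

April 17, 2004


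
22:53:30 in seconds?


82410 seconds

Hours: 22 × 3600 = 79200
Minutes: 53 × 60 = 3180
Seconds: 30
Total = 79200 + 3180 + 30 = 82410


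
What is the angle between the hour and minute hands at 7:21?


Hour hand = 7×30 + 21×0.5 = 220.5°
Minute hand = 21×6 = 126°
Difference = |220.5 - 126| = 94.5°

94.5°


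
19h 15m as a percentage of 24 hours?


Total minutes: 19×60 + 15 = 1155
Day = 24×60 = 1440 minutes
Fraction = 1155/1440 ≈ 0.8021
As a percentage: 1155/1440 × 100 ≈ 80.21%

0.8021 (80.21%)


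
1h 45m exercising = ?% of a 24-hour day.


Time: 105 minutes
Day: 1440 minutes
Percentage = (105/1440) × 100 ≈ 7.3%

7.3%


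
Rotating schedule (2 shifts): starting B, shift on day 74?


Shift A

Shifts: A, B
Start: B (index 1)
Day 74: (1 + 74 - 1) mod 2
= 74 mod 2
= 0
Index 0 → shift A


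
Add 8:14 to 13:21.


Start: 801 minutes from midnight
Add: 494 minutes
Total: 1295 minutes
Hours: 1295 ÷ 60 = 21 remainder 35

21:35


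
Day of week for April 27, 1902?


Zeller's congruence:
q=27, m=4, k=2, j=19
h = (27 + ⌊13×5/5⌋ + 2 + ⌊2/4⌋ + ⌊19/4⌋ - 2×19) mod 7
= (27 + 13 + 2 + 0 + 4 - 38) mod 7
= 8 mod 7 = 1
h=1 → Sunday

Sunday


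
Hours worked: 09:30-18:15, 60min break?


Total time = (18×60+15) - (9×60+30)
= 1095 - 570 = 525 min
Minus break: 525 - 60 = 465 min
= 7h 45m

7h 45m (465 minutes)


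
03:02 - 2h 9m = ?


00:53

Start: 182 minutes from midnight
Subtract: 129 minutes
Remaining: 182 - 129 = 53
Hours: 0, Minutes: 53


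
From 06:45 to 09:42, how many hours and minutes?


End time in minutes: 9×60 + 42 = 582
Start time in minutes: 6×60 + 45 = 405
Difference = 582 - 405 = 177 minutes
= 2 hours 57 minutes

2h 57m


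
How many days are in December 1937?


31 days

Month: December (month 12)
December has 31 days


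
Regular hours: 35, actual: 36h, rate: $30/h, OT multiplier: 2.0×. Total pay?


$1110.00

Regular: 35h × $30 = $1050.00
Overtime: 36 - 35 = 1h
OT pay: 1h × $30 × 2.0 = $60.00
Total = $1050.00 + $60.00 = $1110.00


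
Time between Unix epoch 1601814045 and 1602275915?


461870 seconds (128.3 hours / 5.35 days)

Difference = 1602275915 - 1601814045 = 461870 seconds
In hours: 461870 / 3600 ≈ 128.3
In days: 461870 / 86400 ≈ 5.35


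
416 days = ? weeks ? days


Weeks: 416 ÷ 7 = 59 remainder 3

59 weeks 3 days


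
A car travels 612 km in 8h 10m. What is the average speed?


74.9 km/h

Distance: 612 km
Time: 8h 10m = 490 min = 490/60 = 49/6 hours
Speed = 612 ÷ (49/6) = 612 × 6 / 49 = 3672/49 ≈ 74.9 km/h


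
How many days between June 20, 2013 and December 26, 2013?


From June 20, 2013 to December 26, 2013
Rest of June 2013: 30 - 20 = 10
Full months: July 31, August 31, September 30, October 31, November 30
Days into December 2013: 26
Total = 10 + 31 + 31 + 30 + 31 + 30 + 26 = 189 days

189 days


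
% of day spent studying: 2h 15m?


Time: 135 minutes
Day: 1440 minutes
Percentage = (135/1440) × 100 ≈ 9.4%

9.4%


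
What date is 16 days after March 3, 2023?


March 19, 2023

Start: March 3, 2023
Add 16 days
March 3 + 16 = March 19, 2023


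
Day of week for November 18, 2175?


Zeller's congruence:
q=18, m=11, k=75, j=21
h = (18 + ⌊13×12/5⌋ + 75 + ⌊75/4⌋ + ⌊21/4⌋ - 2×21) mod 7
= (18 + 31 + 75 + 18 + 5 - 42) mod 7
= 105 mod 7 = 0
h=0 → Saturday

Saturday


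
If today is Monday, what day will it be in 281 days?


Start: Monday (index 0)
(0 + 281) mod 7
= 281 mod 7
= 1
Index 1 → Tuesday

Tuesday


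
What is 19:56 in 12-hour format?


Hour: 19
19 - 12 = 7 → PM

7:56 PM


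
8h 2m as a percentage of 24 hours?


Total minutes: 8×60 + 2 = 482
Day = 24×60 = 1440 minutes
Fraction = 482/1440 ≈ 0.3347
As a percentage: 482/1440 × 100 ≈ 33.47%

0.3347 (33.47%)


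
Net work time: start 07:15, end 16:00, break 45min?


Total time = (16×60+0) - (7×60+15)
= 960 - 435 = 525 min
Minus break: 525 - 45 = 480 min
= 8h 0m

8h 0m (480 minutes)


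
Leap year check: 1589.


Rules: divisible by 4 AND (not by 100 OR by 400)
1589 ÷ 4 = 397 remainder 1 → not divisible by 4
Not divisible by 4 → not a leap year

No


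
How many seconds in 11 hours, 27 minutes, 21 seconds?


Hours: 11 × 3600 = 39600
Minutes: 27 × 60 = 1620
Seconds: 21
Total = 39600 + 1620 + 21 = 41241

41241 seconds


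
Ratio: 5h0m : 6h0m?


Duration 1: 300 minutes
Duration 2: 360 minutes
Ratio = 300:360
GCD = 60
Simplified = 5:6
As a decimal: 5/6 ≈ 0.83

5:6 (0.83)


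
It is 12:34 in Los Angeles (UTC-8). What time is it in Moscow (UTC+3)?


23:34

Time difference = UTC+3 - UTC-8 = +11 hours
New hour = (12 + 11) mod 24
= 23 mod 24 = 23
Minutes unchanged → 23:34


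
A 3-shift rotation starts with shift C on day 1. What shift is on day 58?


Shifts: A, B, C
Start: C (index 2)
Day 58: (2 + 58 - 1) mod 3
= 59 mod 3
= 2
Index 2 → shift C

Shift C


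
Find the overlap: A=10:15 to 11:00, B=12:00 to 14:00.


0 minutes

Meeting A: 615-660 (in minutes from midnight)
Meeting B: 720-840
Overlap start = max(615, 720) = 720
Overlap end = min(660, 840) = 660
Overlap = max(0, 660 - 720) = 0 min


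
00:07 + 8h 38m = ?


Start: 7 minutes from midnight
Add: 518 minutes
Total: 525 minutes
Hours: 525 ÷ 60 = 8 remainder 45

08:45


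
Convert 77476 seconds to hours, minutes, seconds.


Hours: 77476 ÷ 3600 = 21 remainder 1876
Minutes: 1876 ÷ 60 = 31 remainder 16
Seconds: 16

21h 31m 16s


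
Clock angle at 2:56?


112.0°

Hour hand = 2×30 + 56×0.5 = 88.0°
Minute hand = 56×6 = 336°
Difference = |88.0 - 336| = 248.0°
Since > 180°: 360 - 248.0 = 112.0°


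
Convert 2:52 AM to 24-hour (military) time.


02:52

Input: 2:52 AM
AM hour stays: 2


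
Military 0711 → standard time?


7:11 AM

Hour: 7
7 < 12 → AM


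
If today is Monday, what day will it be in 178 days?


Start: Monday (index 0)
(0 + 178) mod 7
= 178 mod 7
= 3
Index 3 → Thursday

Thursday


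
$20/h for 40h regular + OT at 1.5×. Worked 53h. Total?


Regular: 40h × $20 = $800.00
Overtime: 53 - 40 = 13h
OT pay: 13h × $20 × 1.5 = $390.00
Total = $800.00 + $390.00 = $1190.00

$1190.00


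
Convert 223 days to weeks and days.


Weeks: 223 ÷ 7 = 31 remainder 6

31 weeks 6 days


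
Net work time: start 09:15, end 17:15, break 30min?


7h 30m (450 minutes)

Total time = (17×60+15) - (9×60+15)
= 1035 - 555 = 480 min
Minus break: 480 - 30 = 450 min
= 7h 30m


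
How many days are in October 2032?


31 days

Month: October (month 10)
October has 31 days


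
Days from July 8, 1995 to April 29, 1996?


296 days

From July 8, 1995 to April 29, 1996
Rest of July 1995: 31 - 8 = 23
Full months: August 31, September 30, October 31, November 30, December 31, January 31, February 1996 29, March 31
Days into April 1996: 29
Total = 23 + 31 + 30 + 31 + 30 + 31 + 31 + 29 + 31 + 29 = 296 days


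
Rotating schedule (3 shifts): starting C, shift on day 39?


Shifts: A, B, C
Start: C (index 2)
Day 39: (2 + 39 - 1) mod 3
= 40 mod 3
= 1
Index 1 → shift B

Shift B


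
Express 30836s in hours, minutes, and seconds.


Hours: 30836 ÷ 3600 = 8 remainder 2036
Minutes: 2036 ÷ 60 = 33 remainder 56
Seconds: 56

8h 33m 56s


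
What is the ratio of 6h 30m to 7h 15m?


26:29 (0.90)

Duration 1: 390 minutes
Duration 2: 435 minutes
Ratio = 390:435
GCD = 15
Simplified = 26:29
As a decimal: 26/29 ≈ 0.90


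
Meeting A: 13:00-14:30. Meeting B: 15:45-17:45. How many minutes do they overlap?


Meeting A: 780-870 (in minutes from midnight)
Meeting B: 945-1065
Overlap start = max(780, 945) = 945
Overlap end = min(870, 1065) = 870
Overlap = max(0, 870 - 945) = 0 min

0 minutes


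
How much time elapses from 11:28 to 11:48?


End time in minutes: 11×60 + 48 = 708
Start time in minutes: 11×60 + 28 = 688
Difference = 708 - 688 = 20 minutes
= 0 hours 20 minutes

0h 20m


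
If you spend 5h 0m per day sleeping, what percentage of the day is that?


20.8%

Time: 300 minutes
Day: 1440 minutes
Percentage = (300/1440) × 100 ≈ 20.8%


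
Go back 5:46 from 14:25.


Start: 865 minutes from midnight
Subtract: 346 minutes
Remaining: 865 - 346 = 519
Hours: 8, Minutes: 39

08:39


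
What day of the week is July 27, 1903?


Zeller's congruence:
q=27, m=7, k=3, j=19
h = (27 + ⌊13×8/5⌋ + 3 + ⌊3/4⌋ + ⌊19/4⌋ - 2×19) mod 7
= (27 + 20 + 3 + 0 + 4 - 38) mod 7
= 16 mod 7 = 2
h=2 → Monday

Monday


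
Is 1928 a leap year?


Rules: divisible by 4 AND (not by 100 OR by 400)
1928 ÷ 4 = 482 exactly → divisible by 4
1928 ÷ 100 = 19 remainder 28 → not divisible by 100
Divisible by 4 but not by 100 → leap year

Yes


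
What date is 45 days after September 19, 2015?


November 3, 2015

Start: September 19, 2015
Add 45 days
September 19 → October 1: 30 - 19 + 1 = 12 days (45 - 12 = 33 left)
October 1 → November 1: 31 - 1 + 1 = 31 days (33 - 31 = 2 left)
November 1 + 2 = November 3, 2015


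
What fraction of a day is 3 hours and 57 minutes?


0.1646 (16.46%)

Total minutes: 3×60 + 57 = 237
Day = 24×60 = 1440 minutes
Fraction = 237/1440 ≈ 0.1646
As a percentage: 237/1440 × 100 ≈ 16.46%


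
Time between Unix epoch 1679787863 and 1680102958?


315095 seconds (87.5 hours / 3.65 days)

Difference = 1680102958 - 1679787863 = 315095 seconds
In hours: 315095 / 3600 ≈ 87.5
In days: 315095 / 86400 ≈ 3.65


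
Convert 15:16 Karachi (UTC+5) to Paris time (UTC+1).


Time difference = UTC+1 - UTC+5 = -4 hours
New hour = (15 -4) mod 24
= 11 mod 24 = 11
Minutes unchanged → 11:16

11:16


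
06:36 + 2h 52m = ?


Start: 396 minutes from midnight
Add: 172 minutes
Total: 568 minutes
Hours: 568 ÷ 60 = 9 remainder 28

09:28


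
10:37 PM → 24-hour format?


Input: 10:37 PM
PM: 10 + 12 = 22

22:37


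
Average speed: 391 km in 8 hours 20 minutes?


46.9 km/h

Distance: 391 km
Time: 8h 20m = 500 min = 500/60 = 25/3 hours
Speed = 391 ÷ (25/3) = 391 × 3 / 25 = 1173/25 ≈ 46.9 km/h


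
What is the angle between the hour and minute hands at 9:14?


167.0°

Hour hand = 9×30 + 14×0.5 = 277.0°
Minute hand = 14×6 = 84°
Difference = |277.0 - 84| = 193.0°
Since > 180°: 360 - 193.0 = 167.0°


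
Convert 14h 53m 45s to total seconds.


Hours: 14 × 3600 = 50400
Minutes: 53 × 60 = 3180
Seconds: 45
Total = 50400 + 3180 + 45 = 53625

53625 seconds


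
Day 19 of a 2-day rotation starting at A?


Shifts: A, B
Start: A (index 0)
Day 19: (0 + 19 - 1) mod 2
= 18 mod 2
= 0
Index 0 → shift A

Shift A


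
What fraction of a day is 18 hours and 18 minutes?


Total minutes: 18×60 + 18 = 1098
Day = 24×60 = 1440 minutes
Fraction = 1098/1440 = 0.7625
As a percentage: 1098/1440 × 100 = 76.25%

0.7625 (76.25%)


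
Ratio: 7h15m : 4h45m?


29:19 (1.53)

Duration 1: 435 minutes
Duration 2: 285 minutes
Ratio = 435:285
GCD = 15
Simplified = 29:19
As a decimal: 29/19 ≈ 1.53


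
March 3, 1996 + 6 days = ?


Start: March 3, 1996
Add 6 days
March 3 + 6 = March 9, 1996

March 9, 1996


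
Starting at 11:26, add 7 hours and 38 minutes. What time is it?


19:04

Start: 686 minutes from midnight
Add: 458 minutes
Total: 1144 minutes
Hours: 1144 ÷ 60 = 19 remainder 4


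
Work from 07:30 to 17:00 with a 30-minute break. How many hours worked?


9h 0m (540 minutes)

Total time = (17×60+0) - (7×60+30)
= 1020 - 450 = 570 min
Minus break: 570 - 30 = 540 min
= 9h 0m


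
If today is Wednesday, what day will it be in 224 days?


Wednesday

Start: Wednesday (index 2)
(2 + 224) mod 7
= 226 mod 7
= 2
Index 2 → Wednesday


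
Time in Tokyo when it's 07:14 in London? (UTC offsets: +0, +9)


16:14

Time difference = UTC+9 - UTC+0 = +9 hours
New hour = (7 + 9) mod 24
= 16 mod 24 = 16
Minutes unchanged → 16:14


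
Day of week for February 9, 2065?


Zeller's congruence:
q=9, m=14, k=64, j=20
h = (9 + ⌊13×15/5⌋ + 64 + ⌊64/4⌋ + ⌊20/4⌋ - 2×20) mod 7
= (9 + 39 + 64 + 16 + 5 - 40) mod 7
= 93 mod 7 = 2
h=2 → Monday

Monday


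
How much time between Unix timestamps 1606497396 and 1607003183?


505787 seconds (140.5 hours / 5.85 days)

Difference = 1607003183 - 1606497396 = 505787 seconds
In hours: 505787 / 3600 ≈ 140.5
In days: 505787 / 86400 ≈ 5.85


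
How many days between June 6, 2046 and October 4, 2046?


120 days

From June 6, 2046 to October 4, 2046
Rest of June 2046: 30 - 6 = 24
Full months: July 31, August 31, September 30
Days into October 2046: 4
Total = 24 + 31 + 31 + 30 + 4 = 120 days


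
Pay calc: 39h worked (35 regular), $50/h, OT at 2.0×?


$2150.00

Regular: 35h × $50 = $1750.00
Overtime: 39 - 35 = 4h
OT pay: 4h × $50 × 2.0 = $400.00
Total = $1750.00 + $400.00 = $2150.00


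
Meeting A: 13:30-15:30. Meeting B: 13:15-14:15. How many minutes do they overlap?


Meeting A: 810-930 (in minutes from midnight)
Meeting B: 795-855
Overlap start = max(810, 795) = 810
Overlap end = min(930, 855) = 855
Overlap = max(0, 855 - 810) = 45 min

45 minutes


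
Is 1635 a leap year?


No

Rules: divisible by 4 AND (not by 100 OR by 400)
1635 ÷ 4 = 408 remainder 3 → not divisible by 4
Not divisible by 4 → not a leap year


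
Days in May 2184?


Month: May (month 5)
May has 31 days

31 days


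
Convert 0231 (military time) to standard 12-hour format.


Hour: 2
2 < 12 → AM

2:31 AM


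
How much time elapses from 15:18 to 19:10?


End time in minutes: 19×60 + 10 = 1150
Start time in minutes: 15×60 + 18 = 918
Difference = 1150 - 918 = 232 minutes
= 3 hours 52 minutes

3h 52m


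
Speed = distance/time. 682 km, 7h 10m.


95.2 km/h

Distance: 682 km
Time: 7h 10m = 430 min = 430/60 = 43/6 hours
Speed = 682 ÷ (43/6) = 682 × 6 / 43 = 4092/43 ≈ 95.2 km/h


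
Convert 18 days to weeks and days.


2 weeks 4 days

Weeks: 18 ÷ 7 = 2 remainder 4


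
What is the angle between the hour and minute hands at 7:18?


111.0°

Hour hand = 7×30 + 18×0.5 = 219.0°
Minute hand = 18×6 = 108°
Difference = |219.0 - 108| = 111.0°


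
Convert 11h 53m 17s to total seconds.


42797 seconds

Hours: 11 × 3600 = 39600
Minutes: 53 × 60 = 3180
Seconds: 17
Total = 39600 + 3180 + 17 = 42797


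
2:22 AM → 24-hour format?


Input: 2:22 AM
AM hour stays: 2

02:22


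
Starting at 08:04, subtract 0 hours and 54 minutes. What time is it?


Start: 484 minutes from midnight
Subtract: 54 minutes
Remaining: 484 - 54 = 430
Hours: 7, Minutes: 10

07:10


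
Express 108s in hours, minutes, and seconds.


Hours: 108 ÷ 3600 = 0 remainder 108
Minutes: 108 ÷ 60 = 1 remainder 48
Seconds: 48

0h 1m 48s


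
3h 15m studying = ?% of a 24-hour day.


Time: 195 minutes
Day: 1440 minutes
Percentage = (195/1440) × 100 ≈ 13.5%

13.5%


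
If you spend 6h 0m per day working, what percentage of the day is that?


25.0%

Time: 360 minutes
Day: 1440 minutes
Percentage = (360/1440) × 100 = 25.0%


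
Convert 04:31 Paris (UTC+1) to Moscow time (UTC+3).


Time difference = UTC+3 - UTC+1 = +2 hours
New hour = (4 + 2) mod 24
= 6 mod 24 = 6
Minutes unchanged → 06:31

06:31


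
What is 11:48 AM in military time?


Input: 11:48 AM
AM hour stays: 11

11:48


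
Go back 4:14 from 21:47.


Start: 1307 minutes from midnight
Subtract: 254 minutes
Remaining: 1307 - 254 = 1053
Hours: 17, Minutes: 33

17:33


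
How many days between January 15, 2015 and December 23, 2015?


From January 15, 2015 to December 23, 2015
Rest of January 2015: 31 - 15 = 16
Full months: February 2015 28, March 31, April 30, May 31, June 30, July 31, August 31, September 30, October 31, November 30
Days into December 2015: 23
Total = 16 + 28 + 31 + 30 + 31 + 30 + 31 + 31 + 30 + 31 + 30 + 23 = 342 days

342 days


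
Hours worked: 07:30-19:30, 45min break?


Total time = (19×60+30) - (7×60+30)
= 1170 - 450 = 720 min
Minus break: 720 - 45 = 675 min
= 11h 15m

11h 15m (675 minutes)


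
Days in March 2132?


Month: March (month 3)
March has 31 days

31 days


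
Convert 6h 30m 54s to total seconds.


Hours: 6 × 3600 = 21600
Minutes: 30 × 60 = 1800
Seconds: 54
Total = 21600 + 1800 + 54 = 23454

23454 seconds
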